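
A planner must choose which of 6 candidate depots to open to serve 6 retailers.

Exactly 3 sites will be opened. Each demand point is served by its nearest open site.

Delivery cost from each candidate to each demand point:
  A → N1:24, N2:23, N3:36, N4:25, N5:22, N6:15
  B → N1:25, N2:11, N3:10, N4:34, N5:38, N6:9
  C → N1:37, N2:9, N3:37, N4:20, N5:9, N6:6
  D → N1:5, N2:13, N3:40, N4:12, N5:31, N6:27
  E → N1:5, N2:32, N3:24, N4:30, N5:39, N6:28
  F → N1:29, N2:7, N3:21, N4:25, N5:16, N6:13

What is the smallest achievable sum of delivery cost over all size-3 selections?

51

Open {B, C, D}.
  N1→D 5, N2→C 9, N3→B 10, N4→D 12, N5→C 9, N6→C 6  ⇒ total 51.
Compare {B, C, E}: total 59.
Compare {B, D, F}: total 59.
No size-3 selection does better; minimum is 51.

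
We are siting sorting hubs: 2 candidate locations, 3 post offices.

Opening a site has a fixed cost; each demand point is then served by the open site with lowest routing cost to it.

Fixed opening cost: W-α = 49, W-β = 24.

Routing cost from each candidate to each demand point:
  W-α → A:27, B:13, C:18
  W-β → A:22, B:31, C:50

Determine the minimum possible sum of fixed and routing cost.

Open {W-α}: assign each demand point to its cheapest open site.
  A→W-α 27, B→W-α 13, C→W-α 18
  routing cost 58, fixed 49 → total 107.
Compare {W-α, W-β}: routing cost 53 + fixed 73 = 126.
Compare {W-β}: routing cost 103 + fixed 24 = 127.

107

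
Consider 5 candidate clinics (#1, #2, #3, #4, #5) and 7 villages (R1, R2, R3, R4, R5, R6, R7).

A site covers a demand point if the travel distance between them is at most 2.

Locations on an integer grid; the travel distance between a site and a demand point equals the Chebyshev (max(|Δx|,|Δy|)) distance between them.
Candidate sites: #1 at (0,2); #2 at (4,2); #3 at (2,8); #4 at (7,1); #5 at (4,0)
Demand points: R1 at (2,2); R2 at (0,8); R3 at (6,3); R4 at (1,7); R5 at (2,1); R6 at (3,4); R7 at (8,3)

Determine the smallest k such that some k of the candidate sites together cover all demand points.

3

Coverage sets (demand points within 2 of each site):
  #1: {R1, R5}
  #2: {R1, R3, R5, R6}
  #3: {R2, R4}
  #4: {R3, R7}
  #5: {R1, R5}
No 2 sites suffice: every size-2 union leaves at least one demand point uncovered.
But {#2, #3, #4} covers everything, so the minimum is 3.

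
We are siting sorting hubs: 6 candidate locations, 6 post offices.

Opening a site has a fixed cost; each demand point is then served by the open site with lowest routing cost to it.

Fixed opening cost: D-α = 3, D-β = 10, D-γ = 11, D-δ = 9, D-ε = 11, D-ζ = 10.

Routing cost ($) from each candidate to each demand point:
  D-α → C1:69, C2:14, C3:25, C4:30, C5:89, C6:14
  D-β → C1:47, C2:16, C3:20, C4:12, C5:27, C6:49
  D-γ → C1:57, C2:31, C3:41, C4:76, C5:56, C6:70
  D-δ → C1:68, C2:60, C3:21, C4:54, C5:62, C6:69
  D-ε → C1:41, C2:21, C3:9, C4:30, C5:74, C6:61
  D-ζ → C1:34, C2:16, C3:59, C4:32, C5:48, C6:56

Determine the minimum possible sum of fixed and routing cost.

Open {D-α, D-β, D-ε}: assign each demand point to its cheapest open site.
  C1→D-ε 41, C2→D-α 14, C3→D-ε 9, C4→D-β 12, C5→D-β 27, C6→D-α 14
  routing cost 117, fixed 24 → total 141.
Compare {D-α, D-β, D-ζ}: routing cost 121 + fixed 23 = 144.
Compare {D-α, D-β, D-ε, D-ζ}: routing cost 110 + fixed 34 = 144.
Compare {D-α, D-β}: routing cost 134 + fixed 13 = 147.
All other subsets cost ≥ 144. Minimum total cost: 141.

141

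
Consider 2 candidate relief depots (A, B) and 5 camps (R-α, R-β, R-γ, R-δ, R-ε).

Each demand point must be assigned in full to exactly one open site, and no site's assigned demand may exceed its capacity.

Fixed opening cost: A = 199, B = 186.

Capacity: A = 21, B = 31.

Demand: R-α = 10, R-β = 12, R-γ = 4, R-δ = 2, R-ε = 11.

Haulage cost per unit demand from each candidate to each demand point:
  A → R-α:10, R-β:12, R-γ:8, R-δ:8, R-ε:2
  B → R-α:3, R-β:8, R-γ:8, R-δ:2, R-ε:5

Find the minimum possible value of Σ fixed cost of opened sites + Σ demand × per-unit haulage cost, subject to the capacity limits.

569

Open {A, B}; cheapest assignment that respects the capacities:
  A (cap 21, load 15): R-γ, R-ε — cost 4×8 + 11×2 = 54
  B (cap 31, load 24): R-α, R-β, R-δ — cost 10×3 + 12×8 + 2×2 = 130
  Shipping 184, fixed 385 → total 569.
  Any other capacity-feasible assignment to {A, B} ships for at least 184.
Total demand is 39 and no other set of sites has combined capacity ≥ 39, so {A, B} is the only feasible choice of open sites. Minimum: 569.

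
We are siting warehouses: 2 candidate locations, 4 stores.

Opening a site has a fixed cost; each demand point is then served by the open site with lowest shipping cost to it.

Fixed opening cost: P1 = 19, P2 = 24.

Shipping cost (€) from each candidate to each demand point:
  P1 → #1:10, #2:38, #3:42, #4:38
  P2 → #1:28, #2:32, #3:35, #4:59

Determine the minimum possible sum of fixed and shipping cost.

147

Open {P1}: assign each demand point to its cheapest open site.
  #1→P1 10, #2→P1 38, #3→P1 42, #4→P1 38
  shipping cost 128, fixed 19 → total 147.
Compare {P1, P2}: shipping cost 115 + fixed 43 = 158.
Compare {P2}: shipping cost 154 + fixed 24 = 178.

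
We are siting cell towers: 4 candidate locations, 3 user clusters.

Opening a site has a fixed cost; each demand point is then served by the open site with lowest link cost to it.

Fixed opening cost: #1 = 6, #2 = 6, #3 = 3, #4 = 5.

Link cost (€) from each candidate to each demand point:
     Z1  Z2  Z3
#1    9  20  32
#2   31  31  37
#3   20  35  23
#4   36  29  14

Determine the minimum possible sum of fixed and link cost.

54

Open {#1, #4}: assign each demand point to its cheapest open site.
  Z1→#1 9, Z2→#1 20, Z3→#4 14
  link cost 43, fixed 11 → total 54.
Compare {#1, #3, #4}: link cost 43 + fixed 14 = 57.
Compare {#1, #2, #4}: link cost 43 + fixed 17 = 60.
Compare {#1, #3}: link cost 52 + fixed 9 = 61.
All other subsets cost ≥ 57. Minimum total cost: 54.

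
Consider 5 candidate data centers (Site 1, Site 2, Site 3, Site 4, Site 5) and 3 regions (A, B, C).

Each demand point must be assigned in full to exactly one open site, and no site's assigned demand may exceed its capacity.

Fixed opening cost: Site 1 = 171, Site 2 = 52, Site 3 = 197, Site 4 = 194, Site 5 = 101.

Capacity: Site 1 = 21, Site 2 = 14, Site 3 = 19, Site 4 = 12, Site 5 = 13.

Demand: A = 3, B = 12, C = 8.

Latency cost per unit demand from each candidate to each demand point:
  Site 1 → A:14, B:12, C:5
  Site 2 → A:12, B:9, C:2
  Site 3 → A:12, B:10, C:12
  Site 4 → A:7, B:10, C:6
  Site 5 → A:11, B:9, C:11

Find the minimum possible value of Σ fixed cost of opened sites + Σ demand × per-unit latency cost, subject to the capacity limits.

313

Open {Site 2, Site 5}; cheapest assignment that respects the capacities:
  Site 2 (cap 14, load 11): A, C — cost 3×12 + 8×2 = 52
  Site 5 (cap 13, load 12): B — cost 12×9 = 108
  Shipping 160, fixed 153 → total 313.
  Any other capacity-feasible assignment to {Site 2, Site 5} ships for at least 160.
Compare {Site 1, Site 2}: its best feasible assignment gives total 413.
Compare {Site 2, Site 4}: its best feasible assignment gives total 418.
Every other set of open sites that can feasibly serve all demand totals ≥ 413 even under its best assignment. Minimum: 313.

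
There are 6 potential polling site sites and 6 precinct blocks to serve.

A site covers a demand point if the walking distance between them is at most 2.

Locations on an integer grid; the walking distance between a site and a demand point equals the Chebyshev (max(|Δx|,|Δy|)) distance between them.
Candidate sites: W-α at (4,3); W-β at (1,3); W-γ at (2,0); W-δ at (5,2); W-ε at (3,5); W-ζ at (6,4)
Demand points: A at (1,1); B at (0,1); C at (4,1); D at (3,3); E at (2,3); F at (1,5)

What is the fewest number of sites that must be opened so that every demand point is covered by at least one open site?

Coverage sets (demand points within 2 of each site):
  W-α: {C, D, E}
  W-β: {A, B, D, E, F}
  W-γ: {A, B, C}
  W-δ: {C, D}
  W-ε: {D, E, F}
  W-ζ: {}
No single site covers all 6 demand points.
But {W-α, W-β} covers everything, so the minimum is 2.

2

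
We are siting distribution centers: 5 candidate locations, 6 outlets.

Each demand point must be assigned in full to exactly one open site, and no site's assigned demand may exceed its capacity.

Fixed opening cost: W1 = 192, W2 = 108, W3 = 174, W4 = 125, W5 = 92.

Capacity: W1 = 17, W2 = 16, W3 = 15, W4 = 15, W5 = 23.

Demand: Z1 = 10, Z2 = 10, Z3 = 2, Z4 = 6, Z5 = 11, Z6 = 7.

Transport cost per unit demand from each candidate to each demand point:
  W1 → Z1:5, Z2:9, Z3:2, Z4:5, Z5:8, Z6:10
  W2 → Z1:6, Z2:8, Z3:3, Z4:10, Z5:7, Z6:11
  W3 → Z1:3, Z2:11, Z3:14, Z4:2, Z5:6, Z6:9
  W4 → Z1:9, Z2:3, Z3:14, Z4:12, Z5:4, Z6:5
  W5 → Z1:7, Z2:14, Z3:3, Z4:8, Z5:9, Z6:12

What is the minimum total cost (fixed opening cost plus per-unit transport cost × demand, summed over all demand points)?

Open {W2, W4, W5}; cheapest assignment that respects the capacities:
  W2 (cap 16, load 13): Z3, Z5 — cost 2×3 + 11×7 = 83
  W4 (cap 15, load 10): Z2 — cost 10×3 = 30
  W5 (cap 23, load 23): Z1, Z4, Z6 — cost 10×7 + 6×8 + 7×12 = 202
  Shipping 315, fixed 325 → total 640.
  Any other capacity-feasible assignment to {W2, W4, W5} ships for at least 315.
Compare {W3, W4, W5}: its best feasible assignment gives total 671.
Compare {W2, W3, W5}: its best feasible assignment gives total 704.
Every other set of open sites that can feasibly serve all demand totals ≥ 671 even under its best assignment. Minimum: 640.

640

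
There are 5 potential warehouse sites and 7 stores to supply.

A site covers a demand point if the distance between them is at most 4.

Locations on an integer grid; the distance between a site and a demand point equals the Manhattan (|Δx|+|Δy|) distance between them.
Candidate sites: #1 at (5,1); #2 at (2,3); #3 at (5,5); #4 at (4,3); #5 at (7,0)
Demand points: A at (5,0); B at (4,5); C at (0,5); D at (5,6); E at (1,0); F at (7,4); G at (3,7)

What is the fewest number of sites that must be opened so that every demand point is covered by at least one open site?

3

Coverage sets (demand points within 4 of each site):
  #1: {A}
  #2: {B, C, E}
  #3: {B, D, F, G}
  #4: {A, B, D, F}
  #5: {A, F}
No 2 sites suffice: every size-2 union leaves at least one demand point uncovered.
But {#1, #2, #3} covers everything, so the minimum is 3.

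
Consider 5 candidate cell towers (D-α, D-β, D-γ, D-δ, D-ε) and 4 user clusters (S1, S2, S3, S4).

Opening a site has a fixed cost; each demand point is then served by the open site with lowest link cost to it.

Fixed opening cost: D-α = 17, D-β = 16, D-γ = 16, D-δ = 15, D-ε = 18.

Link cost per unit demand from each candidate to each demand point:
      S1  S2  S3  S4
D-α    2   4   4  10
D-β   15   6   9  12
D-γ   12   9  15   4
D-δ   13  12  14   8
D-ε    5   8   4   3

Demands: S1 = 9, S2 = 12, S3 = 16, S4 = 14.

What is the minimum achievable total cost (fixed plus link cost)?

207

Open {D-α, D-ε}: assign each demand point to its cheapest open site.
  S1→D-α 9×2=18, S2→D-α 12×4=48, S3→D-α 16×4=64, S4→D-ε 14×3=42
  link cost 172, fixed 35 → total 207.
Compare {D-α, D-γ}: link cost 186 + fixed 33 = 219.
Compare {D-α, D-δ, D-ε}: link cost 172 + fixed 50 = 222.
Compare {D-α, D-β, D-ε}: link cost 172 + fixed 51 = 223.
All other subsets cost ≥ 219. Minimum total cost: 207.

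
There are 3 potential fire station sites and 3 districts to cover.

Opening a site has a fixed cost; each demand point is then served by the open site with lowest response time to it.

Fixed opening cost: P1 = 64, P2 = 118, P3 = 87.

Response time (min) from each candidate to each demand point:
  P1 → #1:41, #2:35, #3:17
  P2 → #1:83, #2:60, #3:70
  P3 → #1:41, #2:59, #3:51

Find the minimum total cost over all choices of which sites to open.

157

Open {P1}: assign each demand point to its cheapest open site.
  #1→P1 41, #2→P1 35, #3→P1 17
  response time 93, fixed 64 → total 157.
Compare {P3}: response time 151 + fixed 87 = 238.
Compare {P1, P3}: response time 93 + fixed 151 = 244.
Compare {P1, P2}: response time 93 + fixed 182 = 275.
All other subsets cost ≥ 238. Minimum total cost: 157.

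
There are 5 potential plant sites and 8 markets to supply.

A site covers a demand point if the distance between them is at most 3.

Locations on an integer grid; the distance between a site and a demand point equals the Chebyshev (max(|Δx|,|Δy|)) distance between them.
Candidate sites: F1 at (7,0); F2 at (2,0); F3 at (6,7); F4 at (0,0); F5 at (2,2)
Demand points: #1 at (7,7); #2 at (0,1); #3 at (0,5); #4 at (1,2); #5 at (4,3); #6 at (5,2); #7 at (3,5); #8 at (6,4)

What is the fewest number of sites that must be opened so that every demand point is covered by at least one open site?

Coverage sets (demand points within 3 of each site):
  F1: {#5, #6}
  F2: {#2, #4, #5, #6}
  F3: {#1, #7, #8}
  F4: {#2, #4}
  F5: {#2, #3, #4, #5, #6, #7}
No single site covers all 8 demand points.
But {F3, F5} covers everything, so the minimum is 2.

2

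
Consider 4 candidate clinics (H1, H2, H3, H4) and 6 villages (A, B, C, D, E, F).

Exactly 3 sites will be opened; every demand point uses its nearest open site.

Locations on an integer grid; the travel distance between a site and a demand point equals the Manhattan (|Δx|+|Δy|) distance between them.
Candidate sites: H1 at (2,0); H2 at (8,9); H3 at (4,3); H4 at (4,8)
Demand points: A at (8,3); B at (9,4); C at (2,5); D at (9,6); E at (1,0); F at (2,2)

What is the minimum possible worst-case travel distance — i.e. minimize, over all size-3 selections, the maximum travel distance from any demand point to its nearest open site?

6

Open {H1, H2, H3}.
  Farthest demand point is B at travel distance 6 (to H2); all others are ≤ 6.
With {H1, H2, H4} the worst case is 6.
With {H2, H3, H4} the worst case is 6.
No size-3 selection achieves below 6.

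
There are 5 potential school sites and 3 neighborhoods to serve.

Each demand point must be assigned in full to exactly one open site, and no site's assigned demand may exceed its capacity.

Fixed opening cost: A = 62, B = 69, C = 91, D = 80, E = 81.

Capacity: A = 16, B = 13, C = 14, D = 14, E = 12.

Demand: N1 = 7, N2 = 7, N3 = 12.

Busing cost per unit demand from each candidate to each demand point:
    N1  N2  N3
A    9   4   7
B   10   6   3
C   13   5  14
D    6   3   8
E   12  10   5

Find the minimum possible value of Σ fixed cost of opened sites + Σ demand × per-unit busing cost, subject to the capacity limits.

248

Open {B, D}; cheapest assignment that respects the capacities:
  B (cap 13, load 12): N3 — cost 12×3 = 36
  D (cap 14, load 14): N1, N2 — cost 7×6 + 7×3 = 63
  Shipping 99, fixed 149 → total 248.
  Any other capacity-feasible assignment to {B, D} ships for at least 99.
Compare {A, B}: its best feasible assignment gives total 258.
Compare {D, E}: its best feasible assignment gives total 284.
Every other set of open sites that can feasibly serve all demand totals ≥ 258 even under its best assignment. Minimum: 248.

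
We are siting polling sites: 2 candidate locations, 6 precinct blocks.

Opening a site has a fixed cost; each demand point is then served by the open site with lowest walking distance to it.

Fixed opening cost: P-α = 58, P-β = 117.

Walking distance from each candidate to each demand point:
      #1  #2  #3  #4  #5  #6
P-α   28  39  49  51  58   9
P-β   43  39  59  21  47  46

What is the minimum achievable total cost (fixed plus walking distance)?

292

Open {P-α}: assign each demand point to its cheapest open site.
  #1→P-α 28, #2→P-α 39, #3→P-α 49, #4→P-α 51, #5→P-α 58, #6→P-α 9
  walking distance 234, fixed 58 → total 292.
Compare {P-α, P-β}: walking distance 193 + fixed 175 = 368.
Compare {P-β}: walking distance 255 + fixed 117 = 372.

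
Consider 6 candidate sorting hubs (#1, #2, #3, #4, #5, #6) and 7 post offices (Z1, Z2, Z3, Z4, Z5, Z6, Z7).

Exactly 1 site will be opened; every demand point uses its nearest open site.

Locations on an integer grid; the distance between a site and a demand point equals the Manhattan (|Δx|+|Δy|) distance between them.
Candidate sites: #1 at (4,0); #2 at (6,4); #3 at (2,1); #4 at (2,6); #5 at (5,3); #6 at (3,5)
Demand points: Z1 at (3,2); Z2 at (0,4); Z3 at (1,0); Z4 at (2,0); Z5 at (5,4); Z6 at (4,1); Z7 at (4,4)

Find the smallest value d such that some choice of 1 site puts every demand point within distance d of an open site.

6

Open {#3}.
  Farthest demand point is Z5 at distance 6 (to #3); all others are ≤ 6.
With {#4} the worst case is 7.
With {#5} the worst case is 7.
No size-1 selection achieves below 6.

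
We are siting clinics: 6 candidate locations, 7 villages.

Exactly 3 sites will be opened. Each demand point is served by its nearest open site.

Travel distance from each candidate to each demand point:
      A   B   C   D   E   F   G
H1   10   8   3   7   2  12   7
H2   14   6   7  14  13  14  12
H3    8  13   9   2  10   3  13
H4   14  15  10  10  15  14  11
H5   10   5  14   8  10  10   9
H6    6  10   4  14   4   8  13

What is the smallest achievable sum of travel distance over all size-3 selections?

Open {H1, H3, H5}.
  A→H3 8, B→H5 5, C→H1 3, D→H3 2, E→H1 2, F→H3 3, G→H1 7  ⇒ total 30.
Compare {H1, H2, H3}: total 31.
Compare {H1, H3, H6}: total 31.
No size-3 selection does better; minimum is 30.

30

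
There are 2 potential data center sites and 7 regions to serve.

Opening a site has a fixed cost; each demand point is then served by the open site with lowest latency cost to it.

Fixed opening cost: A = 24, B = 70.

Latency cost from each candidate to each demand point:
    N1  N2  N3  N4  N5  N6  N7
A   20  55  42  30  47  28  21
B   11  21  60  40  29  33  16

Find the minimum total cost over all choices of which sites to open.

267

Open {A}: assign each demand point to its cheapest open site.
  N1→A 20, N2→A 55, N3→A 42, N4→A 30, N5→A 47, N6→A 28, N7→A 21
  latency cost 243, fixed 24 → total 267.
Compare {A, B}: latency cost 177 + fixed 94 = 271.
Compare {B}: latency cost 210 + fixed 70 = 280.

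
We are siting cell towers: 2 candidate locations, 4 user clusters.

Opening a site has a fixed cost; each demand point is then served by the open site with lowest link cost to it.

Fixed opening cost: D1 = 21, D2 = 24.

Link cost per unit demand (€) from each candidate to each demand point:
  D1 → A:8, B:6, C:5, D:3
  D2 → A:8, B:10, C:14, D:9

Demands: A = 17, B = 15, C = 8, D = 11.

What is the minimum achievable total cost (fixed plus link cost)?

320

Open {D1}: assign each demand point to its cheapest open site.
  A→D1 17×8=136, B→D1 15×6=90, C→D1 8×5=40, D→D1 11×3=33
  link cost 299, fixed 21 → total 320.
Compare {D1, D2}: link cost 299 + fixed 45 = 344.
Compare {D2}: link cost 497 + fixed 24 = 521.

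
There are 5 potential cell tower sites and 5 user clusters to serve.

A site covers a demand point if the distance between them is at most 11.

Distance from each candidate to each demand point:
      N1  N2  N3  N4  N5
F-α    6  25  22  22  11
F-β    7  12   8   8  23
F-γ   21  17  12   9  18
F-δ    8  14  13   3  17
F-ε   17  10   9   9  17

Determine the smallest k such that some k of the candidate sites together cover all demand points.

2

Coverage sets (demand points within 11 of each site):
  F-α: {N1, N5}
  F-β: {N1, N3, N4}
  F-γ: {N4}
  F-δ: {N1, N4}
  F-ε: {N2, N3, N4}
No single site covers all 5 demand points.
But {F-α, F-ε} covers everything, so the minimum is 2.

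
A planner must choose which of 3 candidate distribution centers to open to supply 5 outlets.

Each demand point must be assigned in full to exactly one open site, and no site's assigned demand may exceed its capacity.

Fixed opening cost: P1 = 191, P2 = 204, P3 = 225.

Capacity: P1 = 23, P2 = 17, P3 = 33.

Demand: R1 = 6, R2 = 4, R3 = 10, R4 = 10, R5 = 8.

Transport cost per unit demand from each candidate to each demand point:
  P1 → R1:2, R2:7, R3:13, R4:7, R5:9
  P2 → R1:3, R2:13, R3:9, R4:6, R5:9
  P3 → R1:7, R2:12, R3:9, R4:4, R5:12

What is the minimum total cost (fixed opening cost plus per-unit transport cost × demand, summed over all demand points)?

Open {P1, P3}; cheapest assignment that respects the capacities:
  P1 (cap 23, load 18): R1, R2, R5 — cost 6×2 + 4×7 + 8×9 = 112
  P3 (cap 33, load 20): R3, R4 — cost 10×9 + 10×4 = 130
  Shipping 242, fixed 416 → total 658.
  Any other capacity-feasible assignment to {P1, P3} ships for at least 242.
Compare {P1, P2}: its best feasible assignment gives total 673.
Compare {P2, P3}: its best feasible assignment gives total 697.
Every other set of open sites that can feasibly serve all demand totals ≥ 673 even under its best assignment. Minimum: 658.

658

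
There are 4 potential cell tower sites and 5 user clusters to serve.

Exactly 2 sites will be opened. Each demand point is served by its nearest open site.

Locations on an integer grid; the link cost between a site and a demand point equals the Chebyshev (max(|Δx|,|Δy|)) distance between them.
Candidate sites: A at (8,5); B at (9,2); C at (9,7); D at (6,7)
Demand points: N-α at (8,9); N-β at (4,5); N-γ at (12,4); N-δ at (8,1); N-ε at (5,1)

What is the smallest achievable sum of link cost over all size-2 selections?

Open {B, D}.
  N-α→D 2, N-β→D 2, N-γ→B 3, N-δ→B 1, N-ε→B 4  ⇒ total 12.
Compare {B, C}: total 15.
Compare {A, B}: total 16.
No size-2 selection does better; minimum is 12.

12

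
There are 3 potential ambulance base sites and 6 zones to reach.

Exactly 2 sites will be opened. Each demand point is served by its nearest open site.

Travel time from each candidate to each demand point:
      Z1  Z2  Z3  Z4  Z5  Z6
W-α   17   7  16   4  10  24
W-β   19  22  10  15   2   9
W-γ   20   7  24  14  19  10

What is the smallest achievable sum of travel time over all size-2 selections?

49

Open {W-α, W-β}.
  Z1→W-α 17, Z2→W-α 7, Z3→W-β 10, Z4→W-α 4, Z5→W-β 2, Z6→W-β 9  ⇒ total 49.
Compare {W-β, W-γ}: total 61.
Compare {W-α, W-γ}: total 64.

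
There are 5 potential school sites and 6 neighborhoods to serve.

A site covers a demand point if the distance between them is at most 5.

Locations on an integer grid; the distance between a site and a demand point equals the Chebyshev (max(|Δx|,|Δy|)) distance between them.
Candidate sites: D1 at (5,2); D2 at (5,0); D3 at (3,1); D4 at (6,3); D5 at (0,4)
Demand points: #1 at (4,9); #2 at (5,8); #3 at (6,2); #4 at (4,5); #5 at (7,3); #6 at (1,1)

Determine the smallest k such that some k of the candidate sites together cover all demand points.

Coverage sets (demand points within 5 of each site):
  D1: {#3, #4, #5, #6}
  D2: {#3, #4, #5, #6}
  D3: {#3, #4, #5, #6}
  D4: {#2, #3, #4, #5, #6}
  D5: {#1, #2, #4, #6}
No single site covers all 6 demand points.
But {D1, D5} covers everything, so the minimum is 2.

2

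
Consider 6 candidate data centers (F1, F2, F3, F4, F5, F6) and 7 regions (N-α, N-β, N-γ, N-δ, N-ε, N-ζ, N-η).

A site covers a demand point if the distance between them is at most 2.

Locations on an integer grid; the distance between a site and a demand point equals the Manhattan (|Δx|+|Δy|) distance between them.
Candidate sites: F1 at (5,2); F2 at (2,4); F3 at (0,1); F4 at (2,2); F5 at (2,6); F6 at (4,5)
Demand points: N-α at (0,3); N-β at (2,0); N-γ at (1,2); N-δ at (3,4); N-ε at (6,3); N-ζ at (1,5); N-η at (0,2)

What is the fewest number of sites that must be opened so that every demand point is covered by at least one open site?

Coverage sets (demand points within 2 of each site):
  F1: {N-ε}
  F2: {N-δ, N-ζ}
  F3: {N-α, N-γ, N-η}
  F4: {N-β, N-γ, N-η}
  F5: {N-ζ}
  F6: {N-δ}
No 3 sites suffice: every size-3 union leaves at least one demand point uncovered.
But {F1, F2, F3, F4} covers everything, so the minimum is 4.

4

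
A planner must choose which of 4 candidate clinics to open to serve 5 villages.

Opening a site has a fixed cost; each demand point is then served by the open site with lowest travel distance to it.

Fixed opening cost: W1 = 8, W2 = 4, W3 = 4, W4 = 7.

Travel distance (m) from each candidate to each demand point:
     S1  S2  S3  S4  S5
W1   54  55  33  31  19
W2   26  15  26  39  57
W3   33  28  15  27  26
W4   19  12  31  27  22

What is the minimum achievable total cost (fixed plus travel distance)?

Open {W3, W4}: assign each demand point to its cheapest open site.
  S1→W4 19, S2→W4 12, S3→W3 15, S4→W3 27, S5→W4 22
  travel distance 95, fixed 11 → total 106.
Compare {W2, W3, W4}: travel distance 95 + fixed 15 = 110.
Compare {W1, W3, W4}: travel distance 92 + fixed 19 = 111.
Compare {W1, W2, W3, W4}: travel distance 92 + fixed 23 = 115.
All other subsets cost ≥ 110. Minimum total cost: 106.

106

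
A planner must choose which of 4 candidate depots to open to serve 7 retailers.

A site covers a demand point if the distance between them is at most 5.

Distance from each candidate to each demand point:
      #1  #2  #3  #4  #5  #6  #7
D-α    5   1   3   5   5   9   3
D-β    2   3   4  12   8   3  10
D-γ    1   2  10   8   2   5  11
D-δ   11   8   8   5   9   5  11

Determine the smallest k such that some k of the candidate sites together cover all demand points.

2

Coverage sets (demand points within 5 of each site):
  D-α: {#1, #2, #3, #4, #5, #7}
  D-β: {#1, #2, #3, #6}
  D-γ: {#1, #2, #5, #6}
  D-δ: {#4, #6}
No single site covers all 7 demand points.
But {D-α, D-β} covers everything, so the minimum is 2.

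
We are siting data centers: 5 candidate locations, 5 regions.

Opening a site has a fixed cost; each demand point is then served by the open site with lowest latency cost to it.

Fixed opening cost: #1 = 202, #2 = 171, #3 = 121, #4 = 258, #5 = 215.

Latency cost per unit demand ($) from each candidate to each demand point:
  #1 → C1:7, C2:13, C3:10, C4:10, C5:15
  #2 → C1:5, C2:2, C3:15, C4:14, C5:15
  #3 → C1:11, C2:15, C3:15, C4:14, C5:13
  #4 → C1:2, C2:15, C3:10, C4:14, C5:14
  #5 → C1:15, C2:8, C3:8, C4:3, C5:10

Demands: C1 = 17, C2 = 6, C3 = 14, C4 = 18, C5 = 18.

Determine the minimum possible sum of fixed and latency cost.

Open {#2, #5}: assign each demand point to its cheapest open site.
  C1→#2 17×5=85, C2→#2 6×2=12, C3→#5 14×8=112, C4→#5 18×3=54, C5→#5 18×10=180
  latency cost 443, fixed 386 → total 829.
Compare {#5}: latency cost 649 + fixed 215 = 864.
Compare {#4, #5}: latency cost 428 + fixed 473 = 901.
Compare {#3, #5}: latency cost 581 + fixed 336 = 917.
All other subsets cost ≥ 864. Minimum total cost: 829.

829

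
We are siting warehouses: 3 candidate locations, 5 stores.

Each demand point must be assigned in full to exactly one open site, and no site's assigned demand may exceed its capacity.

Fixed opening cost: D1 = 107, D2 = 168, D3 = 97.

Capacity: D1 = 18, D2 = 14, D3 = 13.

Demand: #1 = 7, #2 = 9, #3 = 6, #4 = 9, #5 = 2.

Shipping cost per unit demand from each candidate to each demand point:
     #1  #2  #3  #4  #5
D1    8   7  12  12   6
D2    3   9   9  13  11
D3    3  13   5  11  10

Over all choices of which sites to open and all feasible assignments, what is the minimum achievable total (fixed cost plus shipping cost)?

614

Open {D1, D2, D3}; cheapest assignment that respects the capacities:
  D1 (cap 18, load 18): #2, #4 — cost 9×7 + 9×12 = 171
  D2 (cap 14, load 7): #1 — cost 7×3 = 21
  D3 (cap 13, load 8): #3, #5 — cost 6×5 + 2×10 = 50
  Shipping 242, fixed 372 → total 614.
  Any other capacity-feasible assignment to {D1, D2, D3} ships for at least 242.
Total demand is 33 and no other set of sites has combined capacity ≥ 33, so {D1, D2, D3} is the only feasible choice of open sites. Minimum: 614.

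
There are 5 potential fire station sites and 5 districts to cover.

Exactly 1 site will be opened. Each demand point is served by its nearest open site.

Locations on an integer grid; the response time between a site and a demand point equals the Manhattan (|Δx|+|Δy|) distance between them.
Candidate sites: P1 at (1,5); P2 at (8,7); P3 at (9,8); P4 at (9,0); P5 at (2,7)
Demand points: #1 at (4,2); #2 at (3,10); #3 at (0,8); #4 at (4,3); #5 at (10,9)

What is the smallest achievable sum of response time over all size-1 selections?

30

Open {P5}.
  #1→P5 7, #2→P5 4, #3→P5 3, #4→P5 6, #5→P5 10  ⇒ total 30.
Compare {P1}: total 35.
Compare {P2}: total 38.
No size-1 selection does better; minimum is 30.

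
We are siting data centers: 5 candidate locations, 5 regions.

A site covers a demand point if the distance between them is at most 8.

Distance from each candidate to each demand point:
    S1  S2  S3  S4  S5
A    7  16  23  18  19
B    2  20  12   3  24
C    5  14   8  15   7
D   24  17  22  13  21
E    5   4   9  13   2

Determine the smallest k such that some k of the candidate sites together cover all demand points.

Coverage sets (demand points within 8 of each site):
  A: {S1}
  B: {S1, S4}
  C: {S1, S3, S5}
  D: {}
  E: {S1, S2, S5}
No 2 sites suffice: every size-2 union leaves at least one demand point uncovered.
But {B, C, E} covers everything, so the minimum is 3.

3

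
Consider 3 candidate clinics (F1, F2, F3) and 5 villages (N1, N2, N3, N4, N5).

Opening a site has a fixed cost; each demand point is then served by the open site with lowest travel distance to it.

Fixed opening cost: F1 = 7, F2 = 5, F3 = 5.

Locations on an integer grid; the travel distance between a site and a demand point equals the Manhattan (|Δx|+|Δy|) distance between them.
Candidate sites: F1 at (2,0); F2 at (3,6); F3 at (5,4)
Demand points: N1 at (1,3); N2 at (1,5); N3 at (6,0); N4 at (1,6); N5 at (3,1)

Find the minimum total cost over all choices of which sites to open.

27

Open {F1, F2}: assign each demand point to its cheapest open site.
  N1→F1 4, N2→F2 3, N3→F1 4, N4→F2 2, N5→F1 2
  travel distance 15, fixed 12 → total 27.
Compare {F2}: travel distance 24 + fixed 5 = 29.
Compare {F1}: travel distance 23 + fixed 7 = 30.
Compare {F2, F3}: travel distance 20 + fixed 10 = 30.
All other subsets cost ≥ 29. Minimum total cost: 27.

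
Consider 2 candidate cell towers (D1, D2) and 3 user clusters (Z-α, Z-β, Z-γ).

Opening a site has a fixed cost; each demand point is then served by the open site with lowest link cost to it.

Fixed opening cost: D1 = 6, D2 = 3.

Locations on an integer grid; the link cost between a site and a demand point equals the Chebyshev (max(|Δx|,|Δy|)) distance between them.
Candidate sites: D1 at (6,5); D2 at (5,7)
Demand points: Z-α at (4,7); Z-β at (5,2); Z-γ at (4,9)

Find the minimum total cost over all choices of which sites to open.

11

Open {D2}: assign each demand point to its cheapest open site.
  Z-α→D2 1, Z-β→D2 5, Z-γ→D2 2
  link cost 8, fixed 3 → total 11.
Compare {D1}: link cost 9 + fixed 6 = 15.
Compare {D1, D2}: link cost 6 + fixed 9 = 15.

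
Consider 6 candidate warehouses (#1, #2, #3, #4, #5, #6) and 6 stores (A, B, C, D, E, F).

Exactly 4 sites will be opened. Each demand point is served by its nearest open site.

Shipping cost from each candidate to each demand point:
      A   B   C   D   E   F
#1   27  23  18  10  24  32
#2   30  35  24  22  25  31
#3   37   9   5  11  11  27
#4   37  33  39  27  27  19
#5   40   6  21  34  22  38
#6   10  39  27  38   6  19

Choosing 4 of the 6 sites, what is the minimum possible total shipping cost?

56

Open {#1, #3, #5, #6}.
  A→#6 10, B→#5 6, C→#3 5, D→#1 10, E→#6 6, F→#6 19  ⇒ total 56.
Compare {#2, #3, #5, #6}: total 57.
Compare {#3, #4, #5, #6}: total 57.
No size-4 selection does better; minimum is 56.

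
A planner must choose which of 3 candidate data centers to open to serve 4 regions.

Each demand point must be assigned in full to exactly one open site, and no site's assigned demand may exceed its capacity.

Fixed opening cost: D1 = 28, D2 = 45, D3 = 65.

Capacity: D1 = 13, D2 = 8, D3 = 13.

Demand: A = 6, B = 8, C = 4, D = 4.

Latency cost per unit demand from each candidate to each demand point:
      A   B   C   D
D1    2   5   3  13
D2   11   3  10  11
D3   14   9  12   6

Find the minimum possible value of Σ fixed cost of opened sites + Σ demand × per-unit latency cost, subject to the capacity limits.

Open {D1, D2, D3}; cheapest assignment that respects the capacities:
  D1 (cap 13, load 10): A, C — cost 6×2 + 4×3 = 24
  D2 (cap 8, load 8): B — cost 8×3 = 24
  D3 (cap 13, load 4): D — cost 4×6 = 24
  Shipping 72, fixed 138 → total 210.
  Any other capacity-feasible assignment to {D1, D2, D3} ships for at least 72.
Compare {D1, D3}: its best feasible assignment gives total 213.
Every other set of open sites that can feasibly serve all demand totals ≥ 213 even under its best assignment. Minimum: 210.

210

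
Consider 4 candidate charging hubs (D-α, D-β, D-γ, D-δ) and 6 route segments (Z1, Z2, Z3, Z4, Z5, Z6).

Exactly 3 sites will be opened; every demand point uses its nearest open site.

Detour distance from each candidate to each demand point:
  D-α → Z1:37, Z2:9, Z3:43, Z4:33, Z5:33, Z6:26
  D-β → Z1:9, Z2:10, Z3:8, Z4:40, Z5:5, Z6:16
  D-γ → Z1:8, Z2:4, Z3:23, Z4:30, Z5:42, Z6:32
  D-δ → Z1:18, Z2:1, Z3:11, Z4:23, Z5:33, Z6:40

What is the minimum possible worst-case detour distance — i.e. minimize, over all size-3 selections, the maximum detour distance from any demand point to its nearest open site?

Open {D-α, D-β, D-δ}.
  Farthest demand point is Z4 at detour distance 23 (to D-δ); all others are ≤ 23.
With {D-β, D-γ, D-δ} the worst case is 23.
With {D-α, D-β, D-γ} the worst case is 30.
No size-3 selection achieves below 23.

23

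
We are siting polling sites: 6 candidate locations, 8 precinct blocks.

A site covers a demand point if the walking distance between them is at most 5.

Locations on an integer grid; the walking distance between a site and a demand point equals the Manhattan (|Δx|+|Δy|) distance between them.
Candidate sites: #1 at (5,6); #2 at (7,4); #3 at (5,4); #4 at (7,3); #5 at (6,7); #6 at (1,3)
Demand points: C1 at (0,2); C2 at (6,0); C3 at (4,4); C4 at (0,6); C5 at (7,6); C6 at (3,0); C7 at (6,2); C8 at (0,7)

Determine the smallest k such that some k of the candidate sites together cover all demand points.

Coverage sets (demand points within 5 of each site):
  #1: {C3, C4, C5, C7}
  #2: {C2, C3, C5, C7}
  #3: {C2, C3, C5, C7}
  #4: {C2, C3, C5, C7}
  #5: {C3, C5, C7}
  #6: {C1, C3, C4, C6, C8}
No single site covers all 8 demand points.
But {#2, #6} covers everything, so the minimum is 2.

2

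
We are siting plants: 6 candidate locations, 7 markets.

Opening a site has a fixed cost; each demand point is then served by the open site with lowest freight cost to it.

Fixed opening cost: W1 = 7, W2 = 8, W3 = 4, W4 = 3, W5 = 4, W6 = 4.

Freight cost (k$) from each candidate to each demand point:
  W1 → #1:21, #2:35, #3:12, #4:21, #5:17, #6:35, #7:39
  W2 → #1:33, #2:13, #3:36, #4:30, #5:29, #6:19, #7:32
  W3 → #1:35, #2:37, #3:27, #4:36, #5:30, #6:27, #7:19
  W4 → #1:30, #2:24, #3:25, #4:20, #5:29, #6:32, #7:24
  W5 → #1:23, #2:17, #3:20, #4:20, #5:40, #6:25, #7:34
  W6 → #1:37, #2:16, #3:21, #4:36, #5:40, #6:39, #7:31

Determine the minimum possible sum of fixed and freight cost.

Open {W1, W2, W3}: assign each demand point to its cheapest open site.
  #1→W1 21, #2→W2 13, #3→W1 12, #4→W1 21, #5→W1 17, #6→W2 19, #7→W3 19
  freight cost 122, fixed 19 → total 141.
Compare {W1, W2, W3, W4}: freight cost 121 + fixed 22 = 143.
Compare {W1, W2, W4}: freight cost 126 + fixed 18 = 144.
Compare {W1, W2, W3, W5}: freight cost 121 + fixed 23 = 144.
All other subsets cost ≥ 143. Minimum total cost: 141.

141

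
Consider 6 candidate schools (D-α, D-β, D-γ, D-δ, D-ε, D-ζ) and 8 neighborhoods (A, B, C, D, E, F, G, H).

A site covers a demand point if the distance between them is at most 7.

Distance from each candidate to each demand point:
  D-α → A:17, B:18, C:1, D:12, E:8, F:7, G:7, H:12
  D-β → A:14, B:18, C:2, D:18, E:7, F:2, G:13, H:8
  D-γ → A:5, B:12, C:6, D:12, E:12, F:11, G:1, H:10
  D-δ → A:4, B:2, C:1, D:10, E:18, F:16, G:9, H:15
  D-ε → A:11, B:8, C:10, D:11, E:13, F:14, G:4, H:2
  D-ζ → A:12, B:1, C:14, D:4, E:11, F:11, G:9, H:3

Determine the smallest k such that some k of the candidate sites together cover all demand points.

Coverage sets (demand points within 7 of each site):
  D-α: {C, F, G}
  D-β: {C, E, F}
  D-γ: {A, C, G}
  D-δ: {A, B, C}
  D-ε: {G, H}
  D-ζ: {B, D, H}
No 2 sites suffice: every size-2 union leaves at least one demand point uncovered.
But {D-β, D-γ, D-ζ} covers everything, so the minimum is 3.

3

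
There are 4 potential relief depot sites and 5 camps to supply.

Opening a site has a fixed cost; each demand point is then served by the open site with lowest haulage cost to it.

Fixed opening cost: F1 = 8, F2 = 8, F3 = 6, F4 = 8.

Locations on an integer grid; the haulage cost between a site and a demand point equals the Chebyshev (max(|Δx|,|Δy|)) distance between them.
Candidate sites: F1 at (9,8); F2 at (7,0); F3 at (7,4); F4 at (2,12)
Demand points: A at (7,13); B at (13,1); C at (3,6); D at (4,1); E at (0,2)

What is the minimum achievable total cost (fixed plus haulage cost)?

Open {F3}: assign each demand point to its cheapest open site.
  A→F3 9, B→F3 6, C→F3 4, D→F3 3, E→F3 7
  haulage cost 29, fixed 6 → total 35.
Compare {F1, F3}: haulage cost 25 + fixed 14 = 39.
Compare {F3, F4}: haulage cost 25 + fixed 14 = 39.
Compare {F1}: haulage cost 34 + fixed 8 = 42.
All other subsets cost ≥ 39. Minimum total cost: 35.

35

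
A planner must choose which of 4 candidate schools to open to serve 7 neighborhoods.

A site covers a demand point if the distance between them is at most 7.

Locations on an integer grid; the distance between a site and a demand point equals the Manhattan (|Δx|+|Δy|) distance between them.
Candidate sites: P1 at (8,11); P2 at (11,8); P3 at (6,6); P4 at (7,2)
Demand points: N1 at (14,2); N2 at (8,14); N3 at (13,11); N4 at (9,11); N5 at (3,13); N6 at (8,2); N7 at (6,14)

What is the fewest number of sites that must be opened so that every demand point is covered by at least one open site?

2

Coverage sets (demand points within 7 of each site):
  P1: {N2, N3, N4, N5, N7}
  P2: {N3, N4}
  P3: {N6}
  P4: {N1, N6}
No single site covers all 7 demand points.
But {P1, P4} covers everything, so the minimum is 2.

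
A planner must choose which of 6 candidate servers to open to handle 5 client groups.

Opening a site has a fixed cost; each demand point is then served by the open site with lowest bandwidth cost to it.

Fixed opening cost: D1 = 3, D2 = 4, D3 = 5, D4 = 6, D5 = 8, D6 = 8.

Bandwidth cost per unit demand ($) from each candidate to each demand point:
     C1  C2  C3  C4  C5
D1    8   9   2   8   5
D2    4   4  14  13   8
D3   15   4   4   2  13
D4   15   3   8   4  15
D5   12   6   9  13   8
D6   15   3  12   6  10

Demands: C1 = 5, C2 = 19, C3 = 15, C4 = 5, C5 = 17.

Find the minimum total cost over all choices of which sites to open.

220

Open {D1, D2, D3, D4}: assign each demand point to its cheapest open site.
  C1→D2 5×4=20, C2→D4 19×3=57, C3→D1 15×2=30, C4→D3 5×2=10, C5→D1 17×5=85
  bandwidth cost 202, fixed 18 → total 220.
Compare {D1, D2, D3, D6}: bandwidth cost 202 + fixed 20 = 222.
Compare {D1, D2, D4}: bandwidth cost 212 + fixed 13 = 225.
Compare {D1, D2, D3, D4, D5}: bandwidth cost 202 + fixed 26 = 228.
All other subsets cost ≥ 222. Minimum total cost: 220.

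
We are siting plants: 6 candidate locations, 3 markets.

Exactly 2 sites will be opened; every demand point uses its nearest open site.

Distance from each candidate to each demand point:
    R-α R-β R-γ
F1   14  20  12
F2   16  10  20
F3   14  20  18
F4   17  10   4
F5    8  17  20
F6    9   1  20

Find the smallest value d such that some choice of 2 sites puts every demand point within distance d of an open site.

Open {F4, F6}.
  Farthest demand point is R-α at distance 9 (to F6); all others are ≤ 9.
With {F4, F5} the worst case is 10.
With {F1, F6} the worst case is 12.
No size-2 selection achieves below 9.

9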